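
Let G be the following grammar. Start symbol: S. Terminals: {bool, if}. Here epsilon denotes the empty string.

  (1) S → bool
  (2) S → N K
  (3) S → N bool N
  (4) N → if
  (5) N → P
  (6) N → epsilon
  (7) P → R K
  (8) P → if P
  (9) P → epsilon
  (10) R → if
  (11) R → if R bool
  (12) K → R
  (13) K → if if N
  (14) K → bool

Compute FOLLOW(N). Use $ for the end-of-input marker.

{$, bool, if}

FIRST(R) = {if}
FIRST(P) = {epsilon, if}  (via R K)
FIRST(K) = {bool, if}  (via R)
FIRST(N) = {epsilon, if}  (via P)
FIRST(S) = {bool, if}  (via N K, N bool N)
FOLLOW(S) includes $ since S is the start symbol.
FOLLOW(S): S appears on no right-hand side. Thus FOLLOW(S) = {$}.
FOLLOW(N): in S→N K, N is followed by K with FIRST {bool, if}; in S→N bool N (occurrence 1), N is followed by bool N with FIRST {bool}; in S→N bool N (occurrence 2), the suffix after N is empty, so FOLLOW(N) ⊇ FOLLOW(S) = {$}; in K→if if N, the suffix after N is empty, so FOLLOW(N) ⊇ FOLLOW(K) = {$, bool, if}. Thus FOLLOW(N) = {$, bool, if}.
FOLLOW(P): in N→P, the suffix after P is empty, so FOLLOW(P) ⊇ FOLLOW(N) = {$, bool, if}; in P→if P, the suffix after P is empty (adds nothing new). Thus FOLLOW(P) = {$, bool, if}.
FOLLOW(K): in S→N K, the suffix after K is empty, so FOLLOW(K) ⊇ FOLLOW(S) = {$}; in P→R K, the suffix after K is empty, so FOLLOW(K) ⊇ FOLLOW(P) = {$, bool, if}. Thus FOLLOW(K) = {$, bool, if}.
FOLLOW(R): in P→R K, R is followed by K with FIRST {bool, if}; in R→if R bool, R is followed by bool with FIRST {bool}; in K→R, the suffix after R is empty, so FOLLOW(R) ⊇ FOLLOW(K) = {$, bool, if}. Thus FOLLOW(R) = {$, bool, if}.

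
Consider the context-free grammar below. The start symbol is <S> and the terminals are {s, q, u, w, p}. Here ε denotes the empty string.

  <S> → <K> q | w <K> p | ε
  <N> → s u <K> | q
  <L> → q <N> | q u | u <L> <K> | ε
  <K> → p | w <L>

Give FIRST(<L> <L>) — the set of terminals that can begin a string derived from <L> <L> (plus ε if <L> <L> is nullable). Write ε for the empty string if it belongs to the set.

{ε, q, u}

FIRST(<N>) = {q, s}
FIRST(<L>) = {ε, q, u}
FIRST(<K>) = {p, w}
FIRST(<S>) = {ε, p, w}  (via <K> q)
FIRST(<L> <L>): take FIRST of each symbol in turn, carrying on past any symbol whose FIRST contains ε; result {ε, q, u}.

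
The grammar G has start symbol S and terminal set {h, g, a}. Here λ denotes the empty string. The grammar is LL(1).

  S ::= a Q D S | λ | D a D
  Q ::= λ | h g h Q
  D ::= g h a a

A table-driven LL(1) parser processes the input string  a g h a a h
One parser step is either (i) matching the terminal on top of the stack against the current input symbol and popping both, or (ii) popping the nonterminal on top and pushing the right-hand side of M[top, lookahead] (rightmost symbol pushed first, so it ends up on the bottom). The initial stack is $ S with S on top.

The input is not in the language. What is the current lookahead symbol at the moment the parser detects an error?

     Stack        Input          Action
  1  $ S          a g h a a h $  expand S ::= a Q D S
  2  $ S D Q a    a g h a a h $  match a
  3  $ S D Q      g h a a h $    expand Q ::= λ
  4  $ S D        g h a a h $    expand D ::= g h a a
  5  $ S a a h g  g h a a h $    match g
  6  $ S a a h    h a a h $      match h
  7  $ S a a      a a h $        match a
  8  $ S a        a h $          match a
  9  $ S          h $            error: M[S, h] is empty

h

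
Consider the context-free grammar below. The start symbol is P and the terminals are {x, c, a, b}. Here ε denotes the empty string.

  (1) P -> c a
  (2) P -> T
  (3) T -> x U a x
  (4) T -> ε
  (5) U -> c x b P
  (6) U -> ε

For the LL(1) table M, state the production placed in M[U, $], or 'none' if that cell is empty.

FIRST(T) = {ε, x}
FIRST(U) = {ε, c}
FIRST(P) = {ε, c, x}  (via T)
FOLLOW(P) includes $ since P is the start symbol.
FOLLOW(U): in T->x U a x, U is followed by a x with FIRST {a}. Thus FOLLOW(U) = {a}.
For U -> c x b P: FIRST(c x b P) = {c}, so it goes in M[U, t] for t ∈ {c}.
For U -> ε: FIRST(ε) = {ε}, so it goes in M[U, t] for t ∈ {}; since ε ∈ FIRST, also for every t ∈ FOLLOW(U) = {a}.
None of these place a production in M[U, $].

none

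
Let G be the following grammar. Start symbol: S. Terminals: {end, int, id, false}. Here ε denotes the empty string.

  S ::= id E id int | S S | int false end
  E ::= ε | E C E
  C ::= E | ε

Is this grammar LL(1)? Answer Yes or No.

FIRST(S) = {id, int}
FIRST(E) = {ε}
FIRST(C) = {ε}
FOLLOW(S) = {$, id, int}
FOLLOW(E) = {id}
FOLLOW(C) = {id}
Cell M[C, id] receives both C ::= E and C ::= ε — the grammar is not LL(1).

No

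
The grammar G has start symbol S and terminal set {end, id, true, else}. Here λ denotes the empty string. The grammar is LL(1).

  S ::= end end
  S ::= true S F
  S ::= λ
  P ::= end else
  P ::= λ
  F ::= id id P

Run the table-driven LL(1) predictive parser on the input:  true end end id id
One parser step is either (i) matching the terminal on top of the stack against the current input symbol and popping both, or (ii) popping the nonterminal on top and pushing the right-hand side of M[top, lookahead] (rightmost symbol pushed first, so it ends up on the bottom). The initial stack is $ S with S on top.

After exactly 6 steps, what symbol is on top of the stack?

step 1: stack=$ S  input=true end end id id $  — expand S ::= true S F
step 2: stack=$ F S true  input=true end end id id $  — match true
step 3: stack=$ F S  input=end end id id $  — expand S ::= end end
step 4: stack=$ F end end  input=end end id id $  — match end
step 5: stack=$ F end  input=end id id $  — match end
step 6: stack=$ F  input=id id $  — expand F ::= id id P
Stack after step 6: $ P id id (top = id).

id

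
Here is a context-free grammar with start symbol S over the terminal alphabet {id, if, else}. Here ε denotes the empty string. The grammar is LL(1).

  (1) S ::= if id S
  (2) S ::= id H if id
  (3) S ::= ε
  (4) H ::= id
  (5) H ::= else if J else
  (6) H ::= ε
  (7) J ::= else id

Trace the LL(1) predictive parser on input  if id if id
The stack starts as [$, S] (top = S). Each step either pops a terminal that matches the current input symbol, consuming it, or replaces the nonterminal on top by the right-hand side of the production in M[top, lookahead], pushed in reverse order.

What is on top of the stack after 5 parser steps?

id

step 1: stack=$ S  input=if id if id $  — expand S ::= if id S
step 2: stack=$ S id if  input=if id if id $  — match if
step 3: stack=$ S id  input=id if id $  — match id
step 4: stack=$ S  input=if id $  — expand S ::= if id S
step 5: stack=$ S id if  input=if id $  — match if
Stack after step 5: $ S id (top = id).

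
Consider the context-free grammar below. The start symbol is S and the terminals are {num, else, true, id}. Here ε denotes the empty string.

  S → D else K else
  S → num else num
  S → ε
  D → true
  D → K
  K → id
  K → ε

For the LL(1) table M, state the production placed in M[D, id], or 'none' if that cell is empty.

FIRST(K): from K→id we get {id}; from K→ε we get {ε}. So FIRST(K) = {ε, id}.
FIRST(D): from D→true we get {true}; from D→K we get {ε, id}. So FIRST(D) = {ε, id, true}.
FIRST(S): from S→D else K else we get {else, id, true}; from S→num else num we get {num}; from S→ε we get {ε}. So FIRST(S) = {ε, else, id, num, true}.
FOLLOW(S) includes $ since S is the start symbol.
FOLLOW(D): in S→D else K else, D is followed by else K else with FIRST {else}. Thus FOLLOW(D) = {else}.
For D → true: FIRST(true) = {true}, so it goes in M[D, t] for t ∈ {true}.
For D → K: FIRST(K) = {ε, id}, so it goes in M[D, t] for t ∈ {id}; since ε ∈ FIRST, also for every t ∈ FOLLOW(D) = {else}.

D → K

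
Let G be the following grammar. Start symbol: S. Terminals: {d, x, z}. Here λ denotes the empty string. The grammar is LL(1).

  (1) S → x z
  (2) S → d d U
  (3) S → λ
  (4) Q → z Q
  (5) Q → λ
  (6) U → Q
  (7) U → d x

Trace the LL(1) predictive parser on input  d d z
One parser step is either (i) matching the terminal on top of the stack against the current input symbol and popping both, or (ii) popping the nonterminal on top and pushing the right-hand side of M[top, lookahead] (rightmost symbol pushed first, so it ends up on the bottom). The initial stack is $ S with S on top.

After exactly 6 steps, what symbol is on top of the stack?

step 1: stack=$ S  input=d d z $  — expand S → d d U
step 2: stack=$ U d d  input=d d z $  — match d
step 3: stack=$ U d  input=d z $  — match d
step 4: stack=$ U  input=z $  — expand U → Q
step 5: stack=$ Q  input=z $  — expand Q → z Q
step 6: stack=$ Q z  input=z $  — match z
Stack after step 6: $ Q (top = Q).

Q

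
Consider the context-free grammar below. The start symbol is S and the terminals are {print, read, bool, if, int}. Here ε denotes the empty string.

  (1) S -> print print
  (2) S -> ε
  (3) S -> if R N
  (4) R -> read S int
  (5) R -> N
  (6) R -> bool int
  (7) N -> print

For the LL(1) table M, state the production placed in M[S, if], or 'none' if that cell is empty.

FIRST(S): from S->print print we get {print}; from S->ε we get {ε}; from S->if R N we get {if}. So FIRST(S) = {ε, if, print}.
FIRST(N): from N->print we get {print}. So FIRST(N) = {print}.
FIRST(R): from R->read S int we get {read}; from R->N we get {print}; from R->bool int we get {bool}. So FIRST(R) = {bool, print, read}.
FOLLOW(S) includes $ since S is the start symbol.
FOLLOW(S): in R->read S int, S is followed by int with FIRST {int}. Thus FOLLOW(S) = {$, int}.
For S -> print print: FIRST(print print) = {print}, so it goes in M[S, t] for t ∈ {print}.
For S -> ε: FIRST(ε) = {ε}, so it goes in M[S, t] for t ∈ {}; since ε ∈ FIRST, also for every t ∈ FOLLOW(S) = {$, int}.
For S -> if R N: FIRST(if R N) = {if}, so it goes in M[S, t] for t ∈ {if}.

S -> if R N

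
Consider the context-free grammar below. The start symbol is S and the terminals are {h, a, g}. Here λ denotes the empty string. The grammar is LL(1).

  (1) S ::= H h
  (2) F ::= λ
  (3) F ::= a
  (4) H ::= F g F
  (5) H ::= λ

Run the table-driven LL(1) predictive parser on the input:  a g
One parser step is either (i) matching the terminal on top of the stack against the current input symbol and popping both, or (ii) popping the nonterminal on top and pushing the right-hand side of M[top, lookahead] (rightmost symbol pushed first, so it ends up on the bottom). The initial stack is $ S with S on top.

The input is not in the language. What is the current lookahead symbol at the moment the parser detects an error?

$

step 1: stack=$ S  input=a g $  — expand S ::= H h
step 2: stack=$ h H  input=a g $  — expand H ::= F g F
step 3: stack=$ h F g F  input=a g $  — expand F ::= a
step 4: stack=$ h F g a  input=a g $  — match a
step 5: stack=$ h F g  input=g $  — match g
step 6: stack=$ h F  input=$  — error: M[F, $] is empty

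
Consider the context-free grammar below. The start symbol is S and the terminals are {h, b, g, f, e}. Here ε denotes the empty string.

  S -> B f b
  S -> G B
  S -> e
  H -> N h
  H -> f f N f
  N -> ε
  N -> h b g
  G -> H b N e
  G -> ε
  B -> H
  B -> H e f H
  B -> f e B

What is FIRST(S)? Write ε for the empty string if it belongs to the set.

FIRST(N) = {ε, h}
FIRST(H) = {f, h}  (via N h)
FIRST(G) = {ε, f, h}  (via H b N e)
FIRST(B) = {f, h}  (via H, H e f H)
FIRST(S) = {e, f, h}  (via B f b, G B)

{e, f, h}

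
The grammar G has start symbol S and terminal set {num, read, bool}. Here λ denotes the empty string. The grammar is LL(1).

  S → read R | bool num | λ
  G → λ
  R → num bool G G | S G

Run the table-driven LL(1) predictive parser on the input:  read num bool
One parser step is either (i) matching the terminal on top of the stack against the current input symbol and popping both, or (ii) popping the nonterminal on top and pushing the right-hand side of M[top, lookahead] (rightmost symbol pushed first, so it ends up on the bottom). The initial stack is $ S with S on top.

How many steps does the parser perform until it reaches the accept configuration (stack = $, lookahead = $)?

step 1: stack=$ S  input=read num bool $  — expand S → read R
step 2: stack=$ R read  input=read num bool $  — match read
step 3: stack=$ R  input=num bool $  — expand R → num bool G G
step 4: stack=$ G G bool num  input=num bool $  — match num
step 5: stack=$ G G bool  input=bool $  — match bool
step 6: stack=$ G G  input=$  — expand G → λ
step 7: stack=$ G  input=$  — expand G → λ
Accept reached after 7 steps.

7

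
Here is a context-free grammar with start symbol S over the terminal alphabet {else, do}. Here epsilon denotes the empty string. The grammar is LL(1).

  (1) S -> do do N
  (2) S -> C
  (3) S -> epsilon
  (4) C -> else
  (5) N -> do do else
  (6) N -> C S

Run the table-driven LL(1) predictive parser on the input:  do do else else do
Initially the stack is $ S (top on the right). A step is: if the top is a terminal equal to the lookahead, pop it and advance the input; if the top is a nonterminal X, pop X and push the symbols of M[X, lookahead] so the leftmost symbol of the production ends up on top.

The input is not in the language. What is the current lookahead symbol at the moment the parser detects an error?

do

      Stack      Input                 Action
   1  $ S        do do else else do $  expand S -> do do N
   2  $ N do do  do do else else do $  match do
   3  $ N do     do else else do $     match do
   4  $ N        else else do $        expand N -> C S
   5  $ S C      else else do $        expand C -> else
   6  $ S else   else else do $        match else
   7  $ S        else do $             expand S -> C
   8  $ C        else do $             expand C -> else
   9  $ else     else do $             match else
  10  $          do $                  error: stack empty but input remains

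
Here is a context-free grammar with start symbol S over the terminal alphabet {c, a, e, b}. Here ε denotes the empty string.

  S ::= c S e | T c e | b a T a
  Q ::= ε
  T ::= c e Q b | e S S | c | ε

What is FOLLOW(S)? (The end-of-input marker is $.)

FIRST(Q): from Q::=ε we get {ε}. So FIRST(Q) = {ε}.
FIRST(T): from T::=c e Q b we get {c}; from T::=e S S we get {e}; from T::=c we get {c}; from T::=ε we get {ε}. So FIRST(T) = {ε, c, e}.
FIRST(S): from S::=c S e we get {c}; from S::=T c e we get {c, e}; from S::=b a T a we get {b}. So FIRST(S) = {b, c, e}.
FOLLOW(S) includes $ since S is the start symbol.
FOLLOW(Q): in T::=c e Q b, Q is followed by b with FIRST {b}. Thus FOLLOW(Q) = {b}.
FOLLOW(T): in S::=T c e, T is followed by c e with FIRST {c}; in S::=b a T a, T is followed by a with FIRST {a}. Thus FOLLOW(T) = {a, c}.
FOLLOW(S): in S::=c S e, S is followed by e with FIRST {e}; in T::=e S S (occurrence 1), S is followed by S with FIRST {b, c, e}; in T::=e S S (occurrence 2), the suffix after S is empty, so FOLLOW(S) ⊇ FOLLOW(T) = {a, c}. Thus FOLLOW(S) = {$, a, b, c, e}.

{$, a, b, c, e}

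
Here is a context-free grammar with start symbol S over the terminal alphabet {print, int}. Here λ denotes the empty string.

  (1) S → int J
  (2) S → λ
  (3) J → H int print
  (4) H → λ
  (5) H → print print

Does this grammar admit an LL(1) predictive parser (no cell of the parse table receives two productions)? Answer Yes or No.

FIRST(S) = {λ, int}
FIRST(J) = {int, print}
FIRST(H) = {λ, print}
FOLLOW(S) = {$}
FOLLOW(J) = {$}
FOLLOW(H) = {int}
Each cell of M receives at most one production.

Yes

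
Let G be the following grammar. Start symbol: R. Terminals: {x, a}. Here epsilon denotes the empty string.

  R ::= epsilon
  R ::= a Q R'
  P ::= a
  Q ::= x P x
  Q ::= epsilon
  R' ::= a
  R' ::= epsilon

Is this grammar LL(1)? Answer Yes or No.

FIRST(R) = {epsilon, a}
FIRST(P) = {a}
FIRST(Q) = {epsilon, x}
FIRST(R') = {epsilon, a}
FOLLOW(R) = {$}
FOLLOW(P) = {x}
FOLLOW(Q) = {$, a}
FOLLOW(R') = {$}
Each cell of M receives at most one production.

Yes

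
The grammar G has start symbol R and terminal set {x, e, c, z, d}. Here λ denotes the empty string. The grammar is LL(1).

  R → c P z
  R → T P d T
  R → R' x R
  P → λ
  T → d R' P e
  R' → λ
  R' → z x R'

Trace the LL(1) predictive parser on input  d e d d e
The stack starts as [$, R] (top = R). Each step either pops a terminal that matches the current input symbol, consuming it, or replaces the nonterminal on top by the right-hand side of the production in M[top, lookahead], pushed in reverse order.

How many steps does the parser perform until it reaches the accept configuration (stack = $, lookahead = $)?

step 1: stack=$ R  input=d e d d e $  — expand R → T P d T
step 2: stack=$ T d P T  input=d e d d e $  — expand T → d R' P e
step 3: stack=$ T d P e P R' d  input=d e d d e $  — match d
step 4: stack=$ T d P e P R'  input=e d d e $  — expand R' → λ
step 5: stack=$ T d P e P  input=e d d e $  — expand P → λ
step 6: stack=$ T d P e  input=e d d e $  — match e
step 7: stack=$ T d P  input=d d e $  — expand P → λ
step 8: stack=$ T d  input=d d e $  — match d
step 9: stack=$ T  input=d e $  — expand T → d R' P e
step 10: stack=$ e P R' d  input=d e $  — match d
step 11: stack=$ e P R'  input=e $  — expand R' → λ
step 12: stack=$ e P  input=e $  — expand P → λ
step 13: stack=$ e  input=e $  — match e
Accept reached after 13 steps.

13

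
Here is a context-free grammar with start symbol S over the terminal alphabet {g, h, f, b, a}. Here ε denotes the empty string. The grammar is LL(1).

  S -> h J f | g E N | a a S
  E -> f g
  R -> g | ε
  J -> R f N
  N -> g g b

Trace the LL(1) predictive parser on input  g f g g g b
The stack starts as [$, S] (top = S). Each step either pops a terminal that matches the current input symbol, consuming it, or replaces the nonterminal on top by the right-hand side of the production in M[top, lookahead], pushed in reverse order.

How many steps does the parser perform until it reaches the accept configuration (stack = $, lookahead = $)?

step 1: stack=$ S  input=g f g g g b $  — expand S -> g E N
step 2: stack=$ N E g  input=g f g g g b $  — match g
step 3: stack=$ N E  input=f g g g b $  — expand E -> f g
step 4: stack=$ N g f  input=f g g g b $  — match f
step 5: stack=$ N g  input=g g g b $  — match g
step 6: stack=$ N  input=g g b $  — expand N -> g g b
step 7: stack=$ b g g  input=g g b $  — match g
step 8: stack=$ b g  input=g b $  — match g
step 9: stack=$ b  input=b $  — match b
Accept reached after 9 steps.

9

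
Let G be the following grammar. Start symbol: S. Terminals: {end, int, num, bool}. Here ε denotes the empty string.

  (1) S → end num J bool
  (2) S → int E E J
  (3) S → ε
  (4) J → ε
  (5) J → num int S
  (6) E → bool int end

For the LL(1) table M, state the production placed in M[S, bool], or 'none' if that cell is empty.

S → ε

FIRST(S) = {ε, end, int}
FIRST(J) = {ε, num}
FIRST(E) = {bool}
FOLLOW(S) includes $ since S is the start symbol.
FOLLOW(S): in J→num int S, the suffix after S is empty, so FOLLOW(S) ⊇ FOLLOW(J) = {$, bool}. Thus FOLLOW(S) = {$, bool}.
FOLLOW(J): in S→end num J bool, J is followed by bool with FIRST {bool}; in S→int E E J, the suffix after J is empty, so FOLLOW(J) ⊇ FOLLOW(S) = {$, bool}. Thus FOLLOW(J) = {$, bool}.
For S → end num J bool: FIRST(end num J bool) = {end}, so it goes in M[S, t] for t ∈ {end}.
For S → int E E J: FIRST(int E E J) = {int}, so it goes in M[S, t] for t ∈ {int}.
For S → ε: FIRST(ε) = {ε}, so it goes in M[S, t] for t ∈ {}; since ε ∈ FIRST, also for every t ∈ FOLLOW(S) = {$, bool}.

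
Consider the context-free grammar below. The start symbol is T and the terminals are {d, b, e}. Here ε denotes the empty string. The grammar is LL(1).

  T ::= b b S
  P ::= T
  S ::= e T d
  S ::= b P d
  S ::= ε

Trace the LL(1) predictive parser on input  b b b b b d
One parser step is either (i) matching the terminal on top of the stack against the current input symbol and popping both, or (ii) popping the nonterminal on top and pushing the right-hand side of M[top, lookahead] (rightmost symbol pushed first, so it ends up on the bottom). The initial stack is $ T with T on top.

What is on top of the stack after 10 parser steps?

d

      Stack      Input          Action
   1  $ T        b b b b b d $  expand T ::= b b S
   2  $ S b b    b b b b b d $  match b
   3  $ S b      b b b b d $    match b
   4  $ S        b b b d $      expand S ::= b P d
   5  $ d P b    b b b d $      match b
   6  $ d P      b b d $        expand P ::= T
   7  $ d T      b b d $        expand T ::= b b S
   8  $ d S b b  b b d $        match b
   9  $ d S b    b d $          match b
  10  $ d S      d $            expand S ::= ε
Stack after step 10: $ d (top = d).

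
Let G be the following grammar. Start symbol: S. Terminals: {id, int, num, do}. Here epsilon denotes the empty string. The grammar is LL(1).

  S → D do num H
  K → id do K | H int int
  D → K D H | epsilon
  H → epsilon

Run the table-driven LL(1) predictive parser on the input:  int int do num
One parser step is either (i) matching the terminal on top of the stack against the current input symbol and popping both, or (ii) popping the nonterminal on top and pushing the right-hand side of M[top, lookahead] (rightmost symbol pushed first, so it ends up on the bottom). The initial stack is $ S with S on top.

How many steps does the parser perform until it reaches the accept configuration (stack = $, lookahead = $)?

      Stack                     Input             Action
   1  $ S                       int int do num $  expand S → D do num H
   2  $ H num do D              int int do num $  expand D → K D H
   3  $ H num do H D K          int int do num $  expand K → H int int
   4  $ H num do H D int int H  int int do num $  expand H → epsilon
   5  $ H num do H D int int    int int do num $  match int
   6  $ H num do H D int        int do num $      match int
   7  $ H num do H D            do num $          expand D → epsilon
   8  $ H num do H              do num $          expand H → epsilon
   9  $ H num do                do num $          match do
  10  $ H num                   num $             match num
  11  $ H                       $                 expand H → epsilon
Accept reached after 11 steps.

11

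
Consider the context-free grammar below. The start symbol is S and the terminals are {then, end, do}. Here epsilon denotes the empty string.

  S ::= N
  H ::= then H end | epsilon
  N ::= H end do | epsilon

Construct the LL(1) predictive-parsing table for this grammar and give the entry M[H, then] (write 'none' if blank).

H ::= then H end

FIRST(H) = {epsilon, then}
FIRST(N) = {epsilon, end, then}  (via H end do)
FIRST(S) = {epsilon, end, then}  (via N)
FOLLOW(S) includes $ since S is the start symbol.
FOLLOW(H): in H::=then H end, H is followed by end with FIRST {end}; in N::=H end do, H is followed by end do with FIRST {end}. Thus FOLLOW(H) = {end}.
For H ::= then H end: FIRST(then H end) = {then}, so it goes in M[H, t] for t ∈ {then}.
For H ::= epsilon: FIRST(epsilon) = {epsilon}, so it goes in M[H, t] for t ∈ {}; since epsilon ∈ FIRST, also for every t ∈ FOLLOW(H) = {end}.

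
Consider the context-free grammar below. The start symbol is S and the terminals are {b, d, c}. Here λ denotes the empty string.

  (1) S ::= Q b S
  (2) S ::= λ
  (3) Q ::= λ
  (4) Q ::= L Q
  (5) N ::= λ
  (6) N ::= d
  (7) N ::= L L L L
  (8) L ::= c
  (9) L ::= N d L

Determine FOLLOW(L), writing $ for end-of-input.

FIRST(S): from S::=Q b S we get {b, c, d}; from S::=λ we get {λ}. So FIRST(S) = {λ, b, c, d}.
FIRST(Q): from Q::=λ we get {λ}; from Q::=L Q we get {c, d}. So FIRST(Q) = {λ, c, d}.
FIRST(N): from N::=λ we get {λ}; from N::=d we get {d}; from N::=L L L L we get {c, d}. So FIRST(N) = {λ, c, d}.
FIRST(L): from L::=c we get {c}; from L::=N d L we get {c, d}. So FIRST(L) = {c, d}.
FOLLOW(S) includes $ since S is the start symbol.
FOLLOW(S): in S::=Q b S, the suffix after S is empty (adds nothing new). Thus FOLLOW(S) = {$}.
FOLLOW(Q): in S::=Q b S, Q is followed by b S with FIRST {b}; in Q::=L Q, the suffix after Q is empty (adds nothing new). Thus FOLLOW(Q) = {b}.
FOLLOW(N): in L::=N d L, N is followed by d L with FIRST {d}. Thus FOLLOW(N) = {d}.
FOLLOW(L): in Q::=L Q, L is followed by Q with FIRST {λ, c, d}; in Q::=L Q, the suffix after L is nullable, so FOLLOW(L) ⊇ FOLLOW(Q) = {b}; in N::=L L L L (occurrence 1), L is followed by L L L with FIRST {c, d}; in N::=L L L L (occurrence 2), L is followed by L L with FIRST {c, d}; in N::=L L L L (occurrence 3), L is followed by L with FIRST {c, d}; in N::=L L L L (occurrence 4), the suffix after L is empty, so FOLLOW(L) ⊇ FOLLOW(N) = {d}; in L::=N d L, the suffix after L is empty (adds nothing new). Thus FOLLOW(L) = {b, c, d}.

{b, c, d}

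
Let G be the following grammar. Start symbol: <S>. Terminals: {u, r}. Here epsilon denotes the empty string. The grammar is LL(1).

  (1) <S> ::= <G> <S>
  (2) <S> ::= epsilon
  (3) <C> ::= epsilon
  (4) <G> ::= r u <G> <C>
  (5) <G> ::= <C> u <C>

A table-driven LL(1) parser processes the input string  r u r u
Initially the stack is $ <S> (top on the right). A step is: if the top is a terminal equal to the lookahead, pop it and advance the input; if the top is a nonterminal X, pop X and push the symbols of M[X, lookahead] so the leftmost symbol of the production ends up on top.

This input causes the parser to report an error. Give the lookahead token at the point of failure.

$

     Stack                  Input      Action
  1  $ <S>                  r u r u $  expand <S> ::= <G> <S>
  2  $ <S> <G>              r u r u $  expand <G> ::= r u <G> <C>
  3  $ <S> <C> <G> u r      r u r u $  match r
  4  $ <S> <C> <G> u        u r u $    match u
  5  $ <S> <C> <G>          r u $      expand <G> ::= r u <G> <C>
  6  $ <S> <C> <C> <G> u r  r u $      match r
  7  $ <S> <C> <C> <G> u    u $        match u
  8  $ <S> <C> <C> <G>      $          error: M[<G>, $] is empty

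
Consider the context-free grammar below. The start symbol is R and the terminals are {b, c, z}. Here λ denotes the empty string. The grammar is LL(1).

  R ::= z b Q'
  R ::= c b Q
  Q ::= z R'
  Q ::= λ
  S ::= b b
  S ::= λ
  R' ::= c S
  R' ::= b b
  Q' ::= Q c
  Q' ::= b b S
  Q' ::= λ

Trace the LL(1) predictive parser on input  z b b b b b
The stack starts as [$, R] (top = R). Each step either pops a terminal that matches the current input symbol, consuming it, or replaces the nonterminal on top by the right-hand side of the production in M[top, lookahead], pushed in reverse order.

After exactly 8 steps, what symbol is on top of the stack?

b

step 1: stack=$ R  input=z b b b b b $  — expand R ::= z b Q'
step 2: stack=$ Q' b z  input=z b b b b b $  — match z
step 3: stack=$ Q' b  input=b b b b b $  — match b
step 4: stack=$ Q'  input=b b b b $  — expand Q' ::= b b S
step 5: stack=$ S b b  input=b b b b $  — match b
step 6: stack=$ S b  input=b b b $  — match b
step 7: stack=$ S  input=b b $  — expand S ::= b b
step 8: stack=$ b b  input=b b $  — match b
Stack after step 8: $ b (top = b).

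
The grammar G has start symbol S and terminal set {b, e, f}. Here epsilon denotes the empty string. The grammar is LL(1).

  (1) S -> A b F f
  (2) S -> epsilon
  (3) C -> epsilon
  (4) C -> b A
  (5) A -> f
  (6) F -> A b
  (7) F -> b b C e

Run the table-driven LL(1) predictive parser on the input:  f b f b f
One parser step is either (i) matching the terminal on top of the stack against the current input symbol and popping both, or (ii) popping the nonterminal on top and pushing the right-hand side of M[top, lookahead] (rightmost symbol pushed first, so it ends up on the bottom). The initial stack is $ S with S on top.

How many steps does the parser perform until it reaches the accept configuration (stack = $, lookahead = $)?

step 1: stack=$ S  input=f b f b f $  — expand S -> A b F f
step 2: stack=$ f F b A  input=f b f b f $  — expand A -> f
step 3: stack=$ f F b f  input=f b f b f $  — match f
step 4: stack=$ f F b  input=b f b f $  — match b
step 5: stack=$ f F  input=f b f $  — expand F -> A b
step 6: stack=$ f b A  input=f b f $  — expand A -> f
step 7: stack=$ f b f  input=f b f $  — match f
step 8: stack=$ f b  input=b f $  — match b
step 9: stack=$ f  input=f $  — match f
Accept reached after 9 steps.

9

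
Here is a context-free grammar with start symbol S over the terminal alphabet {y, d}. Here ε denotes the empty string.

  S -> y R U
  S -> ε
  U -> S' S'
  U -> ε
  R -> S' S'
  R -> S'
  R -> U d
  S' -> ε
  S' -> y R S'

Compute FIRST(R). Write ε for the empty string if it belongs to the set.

{ε, d, y}

FIRST(S): from S->y R U we get {y}; from S->ε we get {ε}. So FIRST(S) = {ε, y}.
FIRST(S'): from S'->ε we get {ε}; from S'->y R S' we get {y}. So FIRST(S') = {ε, y}.
FIRST(U): from U->S' S' we get {ε, y}; from U->ε we get {ε}. So FIRST(U) = {ε, y}.
FIRST(R): from R->S' S' we get {ε, y}; from R->S' we get {ε, y}; from R->U d we get {d, y}. So FIRST(R) = {ε, d, y}.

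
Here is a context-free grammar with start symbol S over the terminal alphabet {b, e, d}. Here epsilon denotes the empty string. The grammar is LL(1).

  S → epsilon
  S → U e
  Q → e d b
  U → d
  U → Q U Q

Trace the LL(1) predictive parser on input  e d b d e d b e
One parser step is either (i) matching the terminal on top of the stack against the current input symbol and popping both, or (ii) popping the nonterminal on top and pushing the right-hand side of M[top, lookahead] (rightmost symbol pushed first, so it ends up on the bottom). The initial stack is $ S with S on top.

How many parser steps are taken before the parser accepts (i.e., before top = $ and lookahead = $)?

step 1: stack=$ S  input=e d b d e d b e $  — expand S → U e
step 2: stack=$ e U  input=e d b d e d b e $  — expand U → Q U Q
step 3: stack=$ e Q U Q  input=e d b d e d b e $  — expand Q → e d b
step 4: stack=$ e Q U b d e  input=e d b d e d b e $  — match e
step 5: stack=$ e Q U b d  input=d b d e d b e $  — match d
step 6: stack=$ e Q U b  input=b d e d b e $  — match b
step 7: stack=$ e Q U  input=d e d b e $  — expand U → d
step 8: stack=$ e Q d  input=d e d b e $  — match d
step 9: stack=$ e Q  input=e d b e $  — expand Q → e d b
step 10: stack=$ e b d e  input=e d b e $  — match e
step 11: stack=$ e b d  input=d b e $  — match d
step 12: stack=$ e b  input=b e $  — match b
step 13: stack=$ e  input=e $  — match e
Accept reached after 13 steps.

13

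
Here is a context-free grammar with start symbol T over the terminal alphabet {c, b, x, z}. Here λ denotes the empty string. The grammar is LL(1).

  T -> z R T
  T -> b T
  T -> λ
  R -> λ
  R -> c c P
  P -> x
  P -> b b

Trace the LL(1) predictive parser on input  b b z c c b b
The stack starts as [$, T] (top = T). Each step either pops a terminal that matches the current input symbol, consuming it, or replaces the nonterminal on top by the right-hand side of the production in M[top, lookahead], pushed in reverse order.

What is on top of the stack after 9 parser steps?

step 1: stack=$ T  input=b b z c c b b $  — expand T -> b T
step 2: stack=$ T b  input=b b z c c b b $  — match b
step 3: stack=$ T  input=b z c c b b $  — expand T -> b T
step 4: stack=$ T b  input=b z c c b b $  — match b
step 5: stack=$ T  input=z c c b b $  — expand T -> z R T
step 6: stack=$ T R z  input=z c c b b $  — match z
step 7: stack=$ T R  input=c c b b $  — expand R -> c c P
step 8: stack=$ T P c c  input=c c b b $  — match c
step 9: stack=$ T P c  input=c b b $  — match c
Stack after step 9: $ T P (top = P).

P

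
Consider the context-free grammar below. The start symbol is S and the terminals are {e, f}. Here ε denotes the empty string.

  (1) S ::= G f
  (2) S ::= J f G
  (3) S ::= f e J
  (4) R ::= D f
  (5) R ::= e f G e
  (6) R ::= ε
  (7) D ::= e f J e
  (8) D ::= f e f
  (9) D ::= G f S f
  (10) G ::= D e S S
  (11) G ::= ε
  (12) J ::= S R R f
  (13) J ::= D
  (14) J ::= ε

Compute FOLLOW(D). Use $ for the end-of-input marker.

{$, e, f}

FIRST(S): from S::=G f we get {e, f}; from S::=J f G we get {e, f}; from S::=f e J we get {f}. So FIRST(S) = {e, f}.
FIRST(R): from R::=D f we get {e, f}; from R::=e f G e we get {e}; from R::=ε we get {ε}. So FIRST(R) = {ε, e, f}.
FIRST(D): from D::=e f J e we get {e}; from D::=f e f we get {f}; from D::=G f S f we get {e, f}. So FIRST(D) = {e, f}.
FIRST(G): from G::=D e S S we get {e, f}; from G::=ε we get {ε}. So FIRST(G) = {ε, e, f}.
FIRST(J): from J::=S R R f we get {e, f}; from J::=D we get {e, f}; from J::=ε we get {ε}. So FIRST(J) = {ε, e, f}.
FOLLOW(S) includes $ since S is the start symbol.
FOLLOW(R): in J::=S R R f (occurrence 1), R is followed by R f with FIRST {e, f}; in J::=S R R f (occurrence 2), R is followed by f with FIRST {f}. Thus FOLLOW(R) = {e, f}.
FOLLOW(S): in D::=G f S f, S is followed by f with FIRST {f}; in G::=D e S S (occurrence 1), S is followed by S with FIRST {e, f}; in G::=D e S S (occurrence 2), the suffix after S is empty, so FOLLOW(S) ⊇ FOLLOW(G) = {$, e, f}; in J::=S R R f, S is followed by R R f with FIRST {e, f}. Thus FOLLOW(S) = {$, e, f}.
FOLLOW(G): in S::=G f, G is followed by f with FIRST {f}; in S::=J f G, the suffix after G is empty, so FOLLOW(G) ⊇ FOLLOW(S) = {$, e, f}; in R::=e f G e, G is followed by e with FIRST {e}; in D::=G f S f, G is followed by f S f with FIRST {f}. Thus FOLLOW(G) = {$, e, f}.
FOLLOW(J): in S::=J f G, J is followed by f G with FIRST {f}; in S::=f e J, the suffix after J is empty, so FOLLOW(J) ⊇ FOLLOW(S) = {$, e, f}; in D::=e f J e, J is followed by e with FIRST {e}. Thus FOLLOW(J) = {$, e, f}.
FOLLOW(D): in R::=D f, D is followed by f with FIRST {f}; in G::=D e S S, D is followed by e S S with FIRST {e}; in J::=D, the suffix after D is empty, so FOLLOW(D) ⊇ FOLLOW(J) = {$, e, f}. Thus FOLLOW(D) = {$, e, f}.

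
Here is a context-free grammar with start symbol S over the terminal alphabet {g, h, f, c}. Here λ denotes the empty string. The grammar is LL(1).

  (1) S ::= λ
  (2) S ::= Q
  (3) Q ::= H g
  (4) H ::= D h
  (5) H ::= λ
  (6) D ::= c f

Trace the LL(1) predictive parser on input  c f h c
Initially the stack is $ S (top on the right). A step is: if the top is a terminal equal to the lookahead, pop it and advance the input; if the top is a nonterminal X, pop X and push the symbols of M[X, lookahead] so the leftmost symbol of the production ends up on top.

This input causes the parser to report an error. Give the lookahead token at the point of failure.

c

step 1: stack=$ S  input=c f h c $  — expand S ::= Q
step 2: stack=$ Q  input=c f h c $  — expand Q ::= H g
step 3: stack=$ g H  input=c f h c $  — expand H ::= D h
step 4: stack=$ g h D  input=c f h c $  — expand D ::= c f
step 5: stack=$ g h f c  input=c f h c $  — match c
step 6: stack=$ g h f  input=f h c $  — match f
step 7: stack=$ g h  input=h c $  — match h
step 8: stack=$ g  input=c $  — error: top is terminal g but lookahead is c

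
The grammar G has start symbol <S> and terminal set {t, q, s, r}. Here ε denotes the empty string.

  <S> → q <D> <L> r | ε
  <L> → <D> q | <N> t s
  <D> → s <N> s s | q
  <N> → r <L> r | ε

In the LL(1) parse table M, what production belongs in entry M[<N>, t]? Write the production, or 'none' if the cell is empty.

FIRST(<S>): from <S>→q <D> <L> r we get {q}; from <S>→ε we get {ε}. So FIRST(<S>) = {ε, q}.
FIRST(<D>): from <D>→s <N> s s we get {s}; from <D>→q we get {q}. So FIRST(<D>) = {q, s}.
FIRST(<N>): from <N>→r <L> r we get {r}; from <N>→ε we get {ε}. So FIRST(<N>) = {ε, r}.
FIRST(<L>): from <L>→<D> q we get {q, s}; from <L>→<N> t s we get {r, t}. So FIRST(<L>) = {q, r, s, t}.
FOLLOW(<S>) includes $ since <S> is the start symbol.
FOLLOW(<N>): in <L>→<N> t s, <N> is followed by t s with FIRST {t}; in <D>→s <N> s s, <N> is followed by s s with FIRST {s}. Thus FOLLOW(<N>) = {s, t}.
For <N> → r <L> r: FIRST(r <L> r) = {r}, so it goes in M[<N>, t] for t ∈ {r}.
For <N> → ε: FIRST(ε) = {ε}, so it goes in M[<N>, t] for t ∈ {}; since ε ∈ FIRST, also for every t ∈ FOLLOW(<N>) = {s, t}.

<N> → ε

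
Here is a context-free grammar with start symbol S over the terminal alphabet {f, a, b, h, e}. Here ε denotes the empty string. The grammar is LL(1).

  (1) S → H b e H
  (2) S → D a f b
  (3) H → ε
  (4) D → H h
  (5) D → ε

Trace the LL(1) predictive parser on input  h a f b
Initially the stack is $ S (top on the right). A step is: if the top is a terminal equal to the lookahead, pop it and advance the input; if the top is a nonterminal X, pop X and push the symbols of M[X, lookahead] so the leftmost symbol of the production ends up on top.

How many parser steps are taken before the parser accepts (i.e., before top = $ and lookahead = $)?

step 1: stack=$ S  input=h a f b $  — expand S → D a f b
step 2: stack=$ b f a D  input=h a f b $  — expand D → H h
step 3: stack=$ b f a h H  input=h a f b $  — expand H → ε
step 4: stack=$ b f a h  input=h a f b $  — match h
step 5: stack=$ b f a  input=a f b $  — match a
step 6: stack=$ b f  input=f b $  — match f
step 7: stack=$ b  input=b $  — match b
Accept reached after 7 steps.

7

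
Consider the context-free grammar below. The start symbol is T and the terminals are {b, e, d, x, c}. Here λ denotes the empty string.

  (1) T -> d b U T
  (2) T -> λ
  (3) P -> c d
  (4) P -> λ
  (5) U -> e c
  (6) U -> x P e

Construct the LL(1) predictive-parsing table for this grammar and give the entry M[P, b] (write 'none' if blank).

none

FIRST(T): from T->d b U T we get {d}; from T->λ we get {λ}. So FIRST(T) = {λ, d}.
FIRST(P): from P->c d we get {c}; from P->λ we get {λ}. So FIRST(P) = {λ, c}.
FIRST(U): from U->e c we get {e}; from U->x P e we get {x}. So FIRST(U) = {e, x}.
FOLLOW(T) includes $ since T is the start symbol.
FOLLOW(P): in U->x P e, P is followed by e with FIRST {e}. Thus FOLLOW(P) = {e}.
For P -> c d: FIRST(c d) = {c}, so it goes in M[P, t] for t ∈ {c}.
For P -> λ: FIRST(λ) = {λ}, so it goes in M[P, t] for t ∈ {}; since λ ∈ FIRST, also for every t ∈ FOLLOW(P) = {e}.
None of these place a production in M[P, b].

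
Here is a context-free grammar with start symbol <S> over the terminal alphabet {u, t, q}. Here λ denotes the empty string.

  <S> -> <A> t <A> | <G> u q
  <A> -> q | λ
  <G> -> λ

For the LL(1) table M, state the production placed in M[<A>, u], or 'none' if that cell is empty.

FIRST(<A>) = {λ, q}
FIRST(<G>) = {λ}
FIRST(<S>) = {q, t, u}  (via <A> t <A>, <G> u q)
FOLLOW(<S>) includes $ since <S> is the start symbol.
FOLLOW(<S>): <S> appears on no right-hand side. Thus FOLLOW(<S>) = {$}.
FOLLOW(<A>): in <S>-><A> t <A> (occurrence 1), <A> is followed by t <A> with FIRST {t}; in <S>-><A> t <A> (occurrence 2), the suffix after <A> is empty, so FOLLOW(<A>) ⊇ FOLLOW(<S>) = {$}. Thus FOLLOW(<A>) = {$, t}.
For <A> -> q: FIRST(q) = {q}, so it goes in M[<A>, t] for t ∈ {q}.
For <A> -> λ: FIRST(λ) = {λ}, so it goes in M[<A>, t] for t ∈ {}; since λ ∈ FIRST, also for every t ∈ FOLLOW(<A>) = {$, t}.
None of these place a production in M[<A>, u].

none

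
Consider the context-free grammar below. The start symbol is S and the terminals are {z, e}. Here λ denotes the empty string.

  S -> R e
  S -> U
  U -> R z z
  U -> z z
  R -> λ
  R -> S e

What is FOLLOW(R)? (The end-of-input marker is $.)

FIRST(S) = {e, z}  (via R e, U)
FIRST(R) = {λ, e, z}  (via S e)
FIRST(U) = {e, z}  (via R z z)
FOLLOW(S) includes $ since S is the start symbol.
FOLLOW(S): in R->S e, S is followed by e with FIRST {e}. Thus FOLLOW(S) = {$, e}.
FOLLOW(U): in S->U, the suffix after U is empty, so FOLLOW(U) ⊇ FOLLOW(S) = {$, e}. Thus FOLLOW(U) = {$, e}.
FOLLOW(R): in S->R e, R is followed by e with FIRST {e}; in U->R z z, R is followed by z z with FIRST {z}. Thus FOLLOW(R) = {e, z}.

{e, z}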